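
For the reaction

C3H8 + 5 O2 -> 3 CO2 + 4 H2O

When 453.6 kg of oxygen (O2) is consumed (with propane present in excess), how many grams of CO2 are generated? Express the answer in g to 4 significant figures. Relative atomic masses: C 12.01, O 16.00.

374300 g

M(O2) = 2(16.00) = 32.00 g/mol.
M(CO2) = 12.01 + 2(16.00) = 44.01 g/mol.
Convert: 453.6 kg = 453600 g.
n(O2) = 453600 g / 32.00 g/mol = 14175 mol.
From the equation the O2:CO2 mole ratio is 5:3, so n(CO2) = 14175 × 3/5 = 8505.0 mol.
Mass of CO2 = 8505.0 mol × 44.01 g/mol = 374310 g.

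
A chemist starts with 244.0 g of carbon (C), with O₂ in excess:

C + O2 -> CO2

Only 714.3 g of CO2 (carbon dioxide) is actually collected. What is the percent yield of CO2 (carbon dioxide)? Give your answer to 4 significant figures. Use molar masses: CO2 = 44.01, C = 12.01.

n(C) = 244.00 g / 12.01 g/mol = 20.316 mol.
From the equation the C:CO2 mole ratio is 1:1, so n(CO2) = 20.316 × 1/1 = 20.316 mol.
Mass of CO2 = 20.316 mol × 44.01 g/mol = 894.12 g.
This is the theoretical yield. Percent yield = 714.3 g / 894.12 g × 100% = 79.888%.

79.89 %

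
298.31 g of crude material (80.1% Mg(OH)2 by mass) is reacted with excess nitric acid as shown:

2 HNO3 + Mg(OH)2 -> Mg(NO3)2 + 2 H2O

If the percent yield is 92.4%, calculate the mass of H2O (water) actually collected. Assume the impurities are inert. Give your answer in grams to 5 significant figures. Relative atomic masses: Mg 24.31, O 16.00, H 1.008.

136.40 g

Pure Mg(OH)2 available = 298.31 g × 0.801 = 238.946 g.
M(Mg(OH)2) = 24.31 + 2(16.00) + 2(1.008) = 58.326 g/mol.
M(H2O) = 2(1.008) + 16.00 = 18.016 g/mol.
n(Mg(OH)2) = 238.946 g / 58.326 g/mol = 4.09674 mol.
From the equation the Mg(OH)2:H2O mole ratio is 1:2, so n(H2O) = 4.09674 × 2/1 = 8.19347 mol.
Mass of H2O = 8.19347 mol × 18.016 g/mol = 147.614 g.
Actual mass collected = 147.614 g × 0.924 = 136.395 g.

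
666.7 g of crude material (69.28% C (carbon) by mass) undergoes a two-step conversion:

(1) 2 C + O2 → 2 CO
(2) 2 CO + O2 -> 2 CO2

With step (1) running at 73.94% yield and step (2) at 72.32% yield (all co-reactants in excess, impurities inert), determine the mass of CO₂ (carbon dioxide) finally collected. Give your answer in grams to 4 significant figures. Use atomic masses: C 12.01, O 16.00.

905.1 g

Pure C = 666.7 × 0.6928 = 461.89 g.
M(C) = 12.01 g/mol.
M(CO2) = 12.01 + 2(16.00) = 44.01 g/mol.
n(C) = 461.89 / 12.01 = 38.459 mol.
Step 1 (C:CO = 2:2): theoretical n(CO) = 38.459 mol; at 73.94% yield, n(CO) = 28.436 mol.
Step 2 (CO:CO2 = 2:2): theoretical n(CO2) = 28.436 mol, so theoretical mass = 28.436 × 44.01 = 1251.5 g.
At 72.32% yield, actual mass of CO2 = 1251.5 × 0.7232 = 905.07 g.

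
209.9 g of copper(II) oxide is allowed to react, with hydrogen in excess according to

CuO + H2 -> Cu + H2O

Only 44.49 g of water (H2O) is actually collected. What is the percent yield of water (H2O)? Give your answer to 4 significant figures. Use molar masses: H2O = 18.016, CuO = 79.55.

93.59 %

n(CuO) = 209.90 g / 79.55 g/mol = 2.6386 mol.
From the equation the CuO:H2O mole ratio is 1:1, so n(H2O) = 2.6386 × 1/1 = 2.6386 mol.
Mass of H2O = 2.6386 mol × 18.016 g/mol = 47.537 g.
This is the theoretical yield. Percent yield = 44.49 g / 47.537 g × 100% = 93.591%.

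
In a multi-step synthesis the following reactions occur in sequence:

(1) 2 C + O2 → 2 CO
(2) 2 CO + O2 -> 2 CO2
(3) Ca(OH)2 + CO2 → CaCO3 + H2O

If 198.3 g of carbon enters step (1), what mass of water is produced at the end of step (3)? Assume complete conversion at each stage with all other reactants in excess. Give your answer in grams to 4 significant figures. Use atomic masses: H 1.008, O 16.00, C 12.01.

M(C) = 12.01 g/mol.
M(H2O) = 2(1.008) + 16.00 = 18.016 g/mol.
n(C) = 198.3 / 12.01 = 16.511 mol.
Reaction (1): C→CO ratio 2:2 ⇒ n(CO) = 16.511 mol.
Reaction (2): CO→CO2 ratio 2:2 ⇒ n(CO2) = 16.511 mol.
Reaction (3): CO2→H2O ratio 1:1 ⇒ n(H2O) = 16.511 mol.
Mass of H2O = 16.511 × 18.016 = 297.47 g.

297.5 g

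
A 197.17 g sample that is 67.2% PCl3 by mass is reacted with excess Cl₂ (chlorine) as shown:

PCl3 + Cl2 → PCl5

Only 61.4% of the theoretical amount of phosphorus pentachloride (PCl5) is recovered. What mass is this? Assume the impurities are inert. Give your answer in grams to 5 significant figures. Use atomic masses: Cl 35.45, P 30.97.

123.36 g

Pure PCl3 available = 197.17 g × 0.672 = 132.498 g.
M(PCl3) = 30.97 + 3(35.45) = 137.32 g/mol.
M(PCl5) = 30.97 + 5(35.45) = 208.22 g/mol.
n(PCl3) = 132.498 g / 137.32 g/mol = 0.964887 mol.
From the equation the PCl3:PCl5 mole ratio is 1:1, so n(PCl5) = 0.964887 × 1/1 = 0.964887 mol.
Mass of PCl5 = 0.964887 mol × 208.22 g/mol = 200.909 g.
Actual mass collected = 200.909 g × 0.614 = 123.358 g.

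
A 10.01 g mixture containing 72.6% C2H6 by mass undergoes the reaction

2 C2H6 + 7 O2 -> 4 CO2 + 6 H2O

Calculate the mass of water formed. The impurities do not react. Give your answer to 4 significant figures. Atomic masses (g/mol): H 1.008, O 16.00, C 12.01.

Mass of pure C2H6 = 10.01 g × 0.726 = 7.2673 g.
M(C2H6) = 2(12.01) + 6(1.008) = 30.068 g/mol.
M(H2O) = 2(1.008) + 16.00 = 18.016 g/mol.
n(C2H6) = 7.2673 g / 30.068 g/mol = 0.24169 mol.
From the equation the C2H6:H2O mole ratio is 2:6, so n(H2O) = 0.24169 × 6/2 = 0.72508 mol.
Mass of H2O = 0.72508 mol × 18.016 g/mol = 13.063 g.

13.06 g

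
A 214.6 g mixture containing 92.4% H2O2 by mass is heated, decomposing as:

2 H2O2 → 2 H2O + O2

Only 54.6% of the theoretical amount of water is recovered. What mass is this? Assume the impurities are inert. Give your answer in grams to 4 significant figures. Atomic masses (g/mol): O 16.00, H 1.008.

Pure H2O2 available = 214.6 g × 0.924 = 198.29 g.
M(H2O2) = 2(1.008) + 2(16.00) = 34.016 g/mol.
M(H2O) = 2(1.008) + 16.00 = 18.016 g/mol.
n(H2O2) = 198.29 g / 34.016 g/mol = 5.8293 mol.
From the equation the H2O2:H2O mole ratio is 2:2, so n(H2O) = 5.8293 × 2/2 = 5.8293 mol.
Mass of H2O = 5.8293 mol × 18.016 g/mol = 105.02 g.
Actual mass collected = 105.02 g × 0.546 = 57.342 g.

57.34 g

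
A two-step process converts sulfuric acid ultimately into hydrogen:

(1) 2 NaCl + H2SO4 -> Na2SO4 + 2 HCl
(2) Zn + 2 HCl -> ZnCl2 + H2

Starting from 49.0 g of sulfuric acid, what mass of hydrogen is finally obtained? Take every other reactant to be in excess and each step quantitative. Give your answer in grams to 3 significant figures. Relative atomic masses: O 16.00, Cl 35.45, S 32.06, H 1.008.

1.01 g

M(H2SO4) = 2(1.008) + 32.06 + 4(16.00) = 98.076 g/mol.
M(H2) = 2(1.008) = 2.016 g/mol.
n(H2SO4) = 49.00 / 98.076 = 0.4996 mol.
Step 1 gives a 1:2 ratio of H2SO4 to HCl, so n(HCl) = 0.9992 mol.
In step 2 the HCl:H2 ratio is 2:1, so n(H2) = 0.4996 mol.
Mass of H2 = 0.4996 × 2.016 = 1.007 g.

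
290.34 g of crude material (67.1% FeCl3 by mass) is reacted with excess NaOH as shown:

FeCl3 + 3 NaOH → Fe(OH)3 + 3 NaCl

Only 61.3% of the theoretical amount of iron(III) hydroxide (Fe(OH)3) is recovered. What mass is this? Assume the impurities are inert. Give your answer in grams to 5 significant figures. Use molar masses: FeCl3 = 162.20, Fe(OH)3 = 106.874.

Pure FeCl3 available = 290.34 g × 0.671 = 194.818 g.
n(FeCl3) = 194.818 g / 162.20 g/mol = 1.20110 mol.
From the equation the FeCl3:Fe(OH)3 mole ratio is 1:1, so n(Fe(OH)3) = 1.20110 × 1/1 = 1.20110 mol.
Mass of Fe(OH)3 = 1.20110 mol × 106.874 g/mol = 128.366 g.
Actual mass collected = 128.366 g × 0.613 = 78.6885 g.

78.688 g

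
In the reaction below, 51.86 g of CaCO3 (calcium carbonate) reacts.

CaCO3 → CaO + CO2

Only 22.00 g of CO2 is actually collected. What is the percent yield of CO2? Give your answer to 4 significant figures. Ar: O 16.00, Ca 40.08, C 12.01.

M(CaCO3) = 40.08 + 12.01 + 3(16.00) = 100.09 g/mol.
M(CO2) = 12.01 + 2(16.00) = 44.01 g/mol.
n(CaCO3) = 51.860 g / 100.09 g/mol = 0.51813 mol.
From the equation the CaCO3:CO2 mole ratio is 1:1, so n(CO2) = 0.51813 × 1/1 = 0.51813 mol.
Mass of CO2 = 0.51813 mol × 44.01 g/mol = 22.803 g.
This is the theoretical yield. Percent yield = 22.00 g / 22.803 g × 100% = 96.478%.

96.48 %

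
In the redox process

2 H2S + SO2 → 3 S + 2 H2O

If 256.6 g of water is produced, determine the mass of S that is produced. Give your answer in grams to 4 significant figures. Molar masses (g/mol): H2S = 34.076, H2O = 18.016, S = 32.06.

n(H2O) = 256.60 g / 18.016 g/mol = 14.243 mol.
From the equation the H2O:S mole ratio is 2:3, so n(S) = 14.243 × 3/2 = 21.364 mol.
Mass of S = 21.364 mol × 32.06 g/mol = 684.94 g.

684.9 g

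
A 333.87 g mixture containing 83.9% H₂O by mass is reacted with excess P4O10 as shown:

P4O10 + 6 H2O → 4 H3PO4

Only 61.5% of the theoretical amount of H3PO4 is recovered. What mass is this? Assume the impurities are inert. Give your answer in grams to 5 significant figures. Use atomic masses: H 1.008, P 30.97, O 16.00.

Pure H2O available = 333.87 g × 0.839 = 280.117 g.
M(H2O) = 2(1.008) + 16.00 = 18.016 g/mol.
M(H3PO4) = 3(1.008) + 30.97 + 4(16.00) = 97.994 g/mol.
n(H2O) = 280.117 g / 18.016 g/mol = 15.5482 mol.
From the equation the H2O:H3PO4 mole ratio is 6:4, so n(H3PO4) = 15.5482 × 4/6 = 10.3655 mol.
Mass of H3PO4 = 10.3655 mol × 97.994 g/mol = 1015.76 g.
Actual mass collected = 1015.76 g × 0.615 = 624.690 g.

624.69 g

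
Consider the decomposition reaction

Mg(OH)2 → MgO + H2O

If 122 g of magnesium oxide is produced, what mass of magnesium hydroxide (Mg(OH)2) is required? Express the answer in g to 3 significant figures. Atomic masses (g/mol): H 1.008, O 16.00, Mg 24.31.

M(MgO) = 24.31 + 16.00 = 40.31 g/mol.
M(Mg(OH)2) = 24.31 + 2(16.00) + 2(1.008) = 58.326 g/mol.
n(MgO) = 122.0 g / 40.31 g/mol = 3.027 mol.
From the equation the MgO:Mg(OH)2 mole ratio is 1:1, so n(Mg(OH)2) = 3.027 × 1/1 = 3.027 mol.
Mass of Mg(OH)2 = 3.027 mol × 58.326 g/mol = 176.5 g.

177 g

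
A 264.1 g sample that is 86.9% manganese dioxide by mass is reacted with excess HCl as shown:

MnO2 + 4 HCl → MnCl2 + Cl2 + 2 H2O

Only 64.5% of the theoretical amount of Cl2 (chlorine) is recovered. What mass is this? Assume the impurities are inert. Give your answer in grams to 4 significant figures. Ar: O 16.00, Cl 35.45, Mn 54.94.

Pure MnO2 available = 264.1 g × 0.869 = 229.50 g.
M(MnO2) = 54.94 + 2(16.00) = 86.94 g/mol.
M(Cl2) = 2(35.45) = 70.90 g/mol.
n(MnO2) = 229.50 g / 86.94 g/mol = 2.6398 mol.
From the equation the MnO2:Cl2 mole ratio is 1:1, so n(Cl2) = 2.6398 × 1/1 = 2.6398 mol.
Mass of Cl2 = 2.6398 mol × 70.90 g/mol = 187.16 g.
Actual mass collected = 187.16 g × 0.645 = 120.72 g.

120.7 g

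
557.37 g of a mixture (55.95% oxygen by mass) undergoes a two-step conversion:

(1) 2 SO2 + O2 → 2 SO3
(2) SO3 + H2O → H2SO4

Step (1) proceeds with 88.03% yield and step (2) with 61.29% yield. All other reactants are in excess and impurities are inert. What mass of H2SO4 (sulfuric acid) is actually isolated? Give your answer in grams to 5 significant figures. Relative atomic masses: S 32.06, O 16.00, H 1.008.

Pure O2 = 557.37 × 0.5595 = 311.849 g.
M(O2) = 2(16.00) = 32.00 g/mol.
M(H2SO4) = 2(1.008) + 32.06 + 4(16.00) = 98.076 g/mol.
n(O2) = 311.849 / 32.00 = 9.74527 mol.
Step 1 (O2:SO3 = 1:2): theoretical n(SO3) = 19.4905 mol; at 88.03% yield, n(SO3) = 17.1575 mol.
Step 2 (SO3:H2SO4 = 1:1): theoretical n(H2SO4) = 17.1575 mol, so theoretical mass = 17.1575 × 98.076 = 1682.74 g.
At 61.29% yield, actual mass of H2SO4 = 1682.74 × 0.6129 = 1031.35 g.

1031.4 g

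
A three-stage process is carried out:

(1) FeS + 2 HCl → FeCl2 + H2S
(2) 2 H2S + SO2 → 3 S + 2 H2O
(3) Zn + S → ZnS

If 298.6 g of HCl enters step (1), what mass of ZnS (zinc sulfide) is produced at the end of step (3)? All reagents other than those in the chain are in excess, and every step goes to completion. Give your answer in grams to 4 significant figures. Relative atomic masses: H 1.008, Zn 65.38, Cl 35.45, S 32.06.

598.5 g

M(HCl) = 1.008 + 35.45 = 36.458 g/mol.
M(ZnS) = 65.38 + 32.06 = 97.44 g/mol.
n(HCl) = 298.6 / 36.458 = 8.1902 mol.
Reaction (1): HCl→H2S ratio 2:1 ⇒ n(H2S) = 4.0951 mol.
Reaction (2): H2S→S ratio 2:3 ⇒ n(S) = 6.1427 mol.
Reaction (3): S→ZnS ratio 1:1 ⇒ n(ZnS) = 6.1427 mol.
Mass of ZnS = 6.1427 × 97.44 = 598.54 g.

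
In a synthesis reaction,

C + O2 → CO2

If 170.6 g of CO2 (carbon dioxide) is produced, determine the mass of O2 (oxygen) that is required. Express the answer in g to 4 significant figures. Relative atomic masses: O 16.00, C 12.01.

124.0 g

M(CO2) = 12.01 + 2(16.00) = 44.01 g/mol.
M(O2) = 2(16.00) = 32.00 g/mol.
n(CO2) = 170.60 g / 44.01 g/mol = 3.8764 mol.
From the equation the CO2:O2 mole ratio is 1:1, so n(O2) = 3.8764 × 1/1 = 3.8764 mol.
Mass of O2 = 3.8764 mol × 32.00 g/mol = 124.04 g.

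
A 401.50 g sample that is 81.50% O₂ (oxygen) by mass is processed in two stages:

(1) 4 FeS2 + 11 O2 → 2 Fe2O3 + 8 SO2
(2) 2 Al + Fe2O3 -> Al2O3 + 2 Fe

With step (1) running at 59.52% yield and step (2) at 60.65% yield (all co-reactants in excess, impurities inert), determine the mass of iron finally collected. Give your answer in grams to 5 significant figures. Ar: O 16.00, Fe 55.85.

74.968 g

Pure O2 = 401.50 × 0.8150 = 327.223 g.
M(O2) = 2(16.00) = 32.00 g/mol.
M(Fe) = 55.85 g/mol.
n(O2) = 327.223 / 32.00 = 10.2257 mol.
Step 1 (O2:Fe2O3 = 11:2): theoretical n(Fe2O3) = 1.85922 mol; at 59.52% yield, n(Fe2O3) = 1.10661 mol.
Step 2 (Fe2O3:Fe = 1:2): theoretical n(Fe) = 2.21321 mol, so theoretical mass = 2.21321 × 55.85 = 123.608 g.
At 60.65% yield, actual mass of Fe = 123.608 × 0.6065 = 74.9683 g.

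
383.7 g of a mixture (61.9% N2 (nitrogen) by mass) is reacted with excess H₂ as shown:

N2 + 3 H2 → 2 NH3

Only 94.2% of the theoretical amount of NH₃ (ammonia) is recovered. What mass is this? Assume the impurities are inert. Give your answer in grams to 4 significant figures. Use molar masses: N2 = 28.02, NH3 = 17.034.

272.0 g

Pure N2 available = 383.7 g × 0.619 = 237.51 g.
n(N2) = 237.51 g / 28.02 g/mol = 8.4765 mol.
From the equation the N2:NH3 mole ratio is 1:2, so n(NH3) = 8.4765 × 2/1 = 16.953 mol.
Mass of NH3 = 16.953 mol × 17.034 g/mol = 288.78 g.
Actual mass collected = 288.78 g × 0.942 = 272.03 g.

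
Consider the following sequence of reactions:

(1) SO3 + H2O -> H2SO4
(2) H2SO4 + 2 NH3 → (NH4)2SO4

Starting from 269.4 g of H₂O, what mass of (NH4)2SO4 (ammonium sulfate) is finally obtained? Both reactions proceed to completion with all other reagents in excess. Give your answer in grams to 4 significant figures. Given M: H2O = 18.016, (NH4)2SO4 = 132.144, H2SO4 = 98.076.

1976 g

n(H2O) = 269.40 / 18.016 = 14.953 mol.
Step 1 gives a 1:1 ratio of H2O to H2SO4, so n(H2SO4) = 14.953 mol.
In step 2 the H2SO4:(NH4)2SO4 ratio is 1:1, so n((NH4)2SO4) = 14.953 mol.
Mass of (NH4)2SO4 = 14.953 × 132.144 = 1976.0 g.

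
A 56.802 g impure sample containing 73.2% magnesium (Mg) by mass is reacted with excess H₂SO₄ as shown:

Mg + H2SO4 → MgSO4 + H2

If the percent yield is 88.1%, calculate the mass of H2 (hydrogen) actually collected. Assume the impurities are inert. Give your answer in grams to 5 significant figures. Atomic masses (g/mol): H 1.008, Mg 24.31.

Pure Mg available = 56.802 g × 0.732 = 41.5791 g.
M(Mg) = 24.31 g/mol.
M(H2) = 2(1.008) = 2.016 g/mol.
n(Mg) = 41.5791 g / 24.31 g/mol = 1.71037 mol.
From the equation the Mg:H2 mole ratio is 1:1, so n(H2) = 1.71037 × 1/1 = 1.71037 mol.
Mass of H2 = 1.71037 mol × 2.016 g/mol = 3.44810 g.
Actual mass collected = 3.44810 g × 0.881 = 3.03778 g.

3.0378 g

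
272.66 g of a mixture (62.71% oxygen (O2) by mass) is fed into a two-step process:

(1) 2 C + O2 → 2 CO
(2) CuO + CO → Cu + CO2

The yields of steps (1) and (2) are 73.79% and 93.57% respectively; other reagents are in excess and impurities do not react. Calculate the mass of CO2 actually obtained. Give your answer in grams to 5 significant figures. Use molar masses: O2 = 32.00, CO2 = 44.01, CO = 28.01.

324.73 g

Pure O2 = 272.66 × 0.6271 = 170.985 g.
n(O2) = 170.985 / 32.00 = 5.34328 mol.
Step 1 (O2:CO = 1:2): theoretical n(CO) = 10.6866 mol; at 73.79% yield, n(CO) = 7.88562 mol.
Step 2 (CO:CO2 = 1:1): theoretical n(CO2) = 7.88562 mol, so theoretical mass = 7.88562 × 44.01 = 347.046 g.
At 93.57% yield, actual mass of CO2 = 347.046 × 0.9357 = 324.731 g.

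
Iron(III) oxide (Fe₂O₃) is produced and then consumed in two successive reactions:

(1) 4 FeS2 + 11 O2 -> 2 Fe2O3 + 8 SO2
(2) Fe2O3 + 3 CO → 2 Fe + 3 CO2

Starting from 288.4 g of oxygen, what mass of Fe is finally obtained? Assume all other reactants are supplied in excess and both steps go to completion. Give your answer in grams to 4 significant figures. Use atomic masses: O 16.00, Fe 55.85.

M(O2) = 2(16.00) = 32.00 g/mol.
M(Fe) = 55.85 g/mol.
n(O2) = 288.40 / 32.00 = 9.0125 mol.
Step 1 gives a 11:2 ratio of O2 to Fe2O3, so n(Fe2O3) = 1.6386 mol.
In step 2 the Fe2O3:Fe ratio is 1:2, so n(Fe) = 3.2773 mol.
Mass of Fe = 3.2773 × 55.85 = 183.04 g.

183.0 g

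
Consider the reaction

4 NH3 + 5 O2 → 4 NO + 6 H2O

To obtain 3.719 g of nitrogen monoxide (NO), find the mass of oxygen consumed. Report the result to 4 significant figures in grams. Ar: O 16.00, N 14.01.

M(NO) = 14.01 + 16.00 = 30.01 g/mol.
M(O2) = 2(16.00) = 32.00 g/mol.
n(NO) = 3.7190 g / 30.01 g/mol = 0.12393 mol.
From the equation the NO:O2 mole ratio is 4:5, so n(O2) = 0.12393 × 5/4 = 0.15491 mol.
Mass of O2 = 0.15491 mol × 32.00 g/mol = 4.9570 g.

4.957 g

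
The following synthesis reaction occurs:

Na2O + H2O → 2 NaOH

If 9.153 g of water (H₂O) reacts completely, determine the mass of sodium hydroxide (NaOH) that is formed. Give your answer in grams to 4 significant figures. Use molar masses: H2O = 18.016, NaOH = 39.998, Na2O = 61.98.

40.64 g

n(H2O) = 9.1530 g / 18.016 g/mol = 0.50805 mol.
From the equation the H2O:NaOH mole ratio is 1:2, so n(NaOH) = 0.50805 × 2/1 = 1.0161 mol.
Mass of NaOH = 1.0161 mol × 39.998 g/mol = 40.642 g.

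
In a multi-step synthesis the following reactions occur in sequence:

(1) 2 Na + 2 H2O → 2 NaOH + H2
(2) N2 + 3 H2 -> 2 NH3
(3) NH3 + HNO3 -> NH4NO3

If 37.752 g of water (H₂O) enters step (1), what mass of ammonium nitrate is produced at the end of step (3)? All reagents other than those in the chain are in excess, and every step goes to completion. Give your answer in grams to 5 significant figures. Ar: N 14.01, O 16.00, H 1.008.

M(H2O) = 2(1.008) + 16.00 = 18.016 g/mol.
M(NH4NO3) = 2(14.01) + 4(1.008) + 3(16.00) = 80.052 g/mol.
n(H2O) = 37.752 / 18.016 = 2.09547 mol.
Reaction (1): H2O→H2 ratio 2:1 ⇒ n(H2) = 1.04774 mol.
Reaction (2): H2→NH3 ratio 3:2 ⇒ n(NH3) = 0.698490 mol.
Reaction (3): NH3→NH4NO3 ratio 1:1 ⇒ n(NH4NO3) = 0.698490 mol.
Mass of NH4NO3 = 0.698490 × 80.052 = 55.9155 g.

55.916 g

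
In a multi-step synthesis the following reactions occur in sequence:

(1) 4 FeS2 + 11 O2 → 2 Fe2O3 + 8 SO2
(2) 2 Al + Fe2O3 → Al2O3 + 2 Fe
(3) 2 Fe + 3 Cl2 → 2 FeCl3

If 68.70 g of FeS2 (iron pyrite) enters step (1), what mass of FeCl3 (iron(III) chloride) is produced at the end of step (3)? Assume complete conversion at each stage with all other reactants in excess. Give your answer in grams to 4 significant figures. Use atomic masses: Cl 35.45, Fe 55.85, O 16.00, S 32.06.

92.88 g

M(FeS2) = 55.85 + 2(32.06) = 119.97 g/mol.
M(FeCl3) = 55.85 + 3(35.45) = 162.20 g/mol.
n(FeS2) = 68.70 / 119.97 = 0.57264 mol.
Reaction (1): FeS2→Fe2O3 ratio 4:2 ⇒ n(Fe2O3) = 0.28632 mol.
Reaction (2): Fe2O3→Fe ratio 1:2 ⇒ n(Fe) = 0.57264 mol.
Reaction (3): Fe→FeCl3 ratio 2:2 ⇒ n(FeCl3) = 0.57264 mol.
Mass of FeCl3 = 0.57264 × 162.20 = 92.883 g.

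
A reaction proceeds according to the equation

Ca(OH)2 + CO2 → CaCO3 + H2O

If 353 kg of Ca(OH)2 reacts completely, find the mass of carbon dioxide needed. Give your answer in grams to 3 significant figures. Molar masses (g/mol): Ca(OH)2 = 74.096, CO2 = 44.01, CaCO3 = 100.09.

Convert: 353 kg = 353000 g.
n(Ca(OH)2) = 353000 g / 74.096 g/mol = 4764 mol.
From the equation the Ca(OH)2:CO2 mole ratio is 1:1, so n(CO2) = 4764 × 1/1 = 4764 mol.
Mass of CO2 = 4764 mol × 44.01 g/mol = 209700 g.

210000 g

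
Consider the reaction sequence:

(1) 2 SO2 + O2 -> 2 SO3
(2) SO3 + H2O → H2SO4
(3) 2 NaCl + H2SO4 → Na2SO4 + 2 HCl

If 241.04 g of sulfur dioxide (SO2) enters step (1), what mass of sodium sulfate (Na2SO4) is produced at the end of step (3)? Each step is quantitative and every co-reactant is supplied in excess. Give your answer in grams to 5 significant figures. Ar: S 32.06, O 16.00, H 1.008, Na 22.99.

534.46 g

M(SO2) = 32.06 + 2(16.00) = 64.06 g/mol.
M(Na2SO4) = 2(22.99) + 32.06 + 4(16.00) = 142.04 g/mol.
n(SO2) = 241.04 / 64.06 = 3.76272 mol.
Reaction (1): SO2→SO3 ratio 2:2 ⇒ n(SO3) = 3.76272 mol.
Reaction (2): SO3→H2SO4 ratio 1:1 ⇒ n(H2SO4) = 3.76272 mol.
Reaction (3): H2SO4→Na2SO4 ratio 1:1 ⇒ n(Na2SO4) = 3.76272 mol.
Mass of Na2SO4 = 3.76272 × 142.04 = 534.457 g.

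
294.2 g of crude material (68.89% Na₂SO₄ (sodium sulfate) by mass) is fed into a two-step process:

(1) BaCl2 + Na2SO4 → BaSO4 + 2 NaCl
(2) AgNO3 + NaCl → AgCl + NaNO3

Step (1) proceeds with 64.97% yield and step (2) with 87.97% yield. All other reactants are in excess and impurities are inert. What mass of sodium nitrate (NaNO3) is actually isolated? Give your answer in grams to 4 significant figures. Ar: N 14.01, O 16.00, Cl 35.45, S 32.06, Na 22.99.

138.6 g

Pure Na2SO4 = 294.2 × 0.6889 = 202.67 g.
M(Na2SO4) = 2(22.99) + 32.06 + 4(16.00) = 142.04 g/mol.
M(NaNO3) = 22.99 + 14.01 + 3(16.00) = 85.00 g/mol.
n(Na2SO4) = 202.67 / 142.04 = 1.4269 mol.
Step 1 (Na2SO4:NaCl = 1:2): theoretical n(NaCl) = 2.8538 mol; at 64.97% yield, n(NaCl) = 1.8541 mol.
Step 2 (NaCl:NaNO3 = 1:1): theoretical n(NaNO3) = 1.8541 mol, so theoretical mass = 1.8541 × 85.00 = 157.60 g.
At 87.97% yield, actual mass of NaNO3 = 157.60 × 0.8797 = 138.64 g.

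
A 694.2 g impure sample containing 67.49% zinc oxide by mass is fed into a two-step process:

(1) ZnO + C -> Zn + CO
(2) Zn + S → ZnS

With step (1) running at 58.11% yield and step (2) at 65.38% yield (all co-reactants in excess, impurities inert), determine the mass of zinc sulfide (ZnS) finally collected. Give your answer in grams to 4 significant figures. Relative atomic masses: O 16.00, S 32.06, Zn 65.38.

213.1 g

Pure ZnO = 694.2 × 0.6749 = 468.52 g.
M(ZnO) = 65.38 + 16.00 = 81.38 g/mol.
M(ZnS) = 65.38 + 32.06 = 97.44 g/mol.
n(ZnO) = 468.52 / 81.38 = 5.7571 mol.
Step 1 (ZnO:Zn = 1:1): theoretical n(Zn) = 5.7571 mol; at 58.11% yield, n(Zn) = 3.3455 mol.
Step 2 (Zn:ZnS = 1:1): theoretical n(ZnS) = 3.3455 mol, so theoretical mass = 3.3455 × 97.44 = 325.98 g.
At 65.38% yield, actual mass of ZnS = 325.98 × 0.6538 = 213.13 g.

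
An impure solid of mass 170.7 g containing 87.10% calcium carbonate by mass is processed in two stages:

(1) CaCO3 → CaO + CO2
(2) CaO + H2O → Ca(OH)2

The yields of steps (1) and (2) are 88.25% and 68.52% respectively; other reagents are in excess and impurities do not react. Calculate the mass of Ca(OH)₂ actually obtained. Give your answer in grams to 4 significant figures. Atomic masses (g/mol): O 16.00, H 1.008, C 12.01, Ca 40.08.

Pure CaCO3 = 170.7 × 0.8710 = 148.68 g.
M(CaCO3) = 40.08 + 12.01 + 3(16.00) = 100.09 g/mol.
M(Ca(OH)2) = 40.08 + 2(16.00) + 2(1.008) = 74.096 g/mol.
n(CaCO3) = 148.68 / 100.09 = 1.4855 mol.
Step 1 (CaCO3:CaO = 1:1): theoretical n(CaO) = 1.4855 mol; at 88.25% yield, n(CaO) = 1.3109 mol.
Step 2 (CaO:Ca(OH)2 = 1:1): theoretical n(Ca(OH)2) = 1.3109 mol, so theoretical mass = 1.3109 × 74.096 = 97.134 g.
At 68.52% yield, actual mass of Ca(OH)2 = 97.134 × 0.6852 = 66.556 g.

66.56 g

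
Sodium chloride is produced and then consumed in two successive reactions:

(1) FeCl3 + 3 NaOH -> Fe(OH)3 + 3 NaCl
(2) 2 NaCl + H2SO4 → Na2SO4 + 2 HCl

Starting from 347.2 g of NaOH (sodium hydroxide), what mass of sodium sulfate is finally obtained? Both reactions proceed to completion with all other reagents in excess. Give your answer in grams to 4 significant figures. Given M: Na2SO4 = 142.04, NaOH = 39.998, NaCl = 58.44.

616.5 g

n(NaOH) = 347.20 / 39.998 = 8.6804 mol.
Step 1 gives a 3:3 ratio of NaOH to NaCl, so n(NaCl) = 8.6804 mol.
In step 2 the NaCl:Na2SO4 ratio is 2:1, so n(Na2SO4) = 4.3402 mol.
Mass of Na2SO4 = 4.3402 × 142.04 = 616.48 g.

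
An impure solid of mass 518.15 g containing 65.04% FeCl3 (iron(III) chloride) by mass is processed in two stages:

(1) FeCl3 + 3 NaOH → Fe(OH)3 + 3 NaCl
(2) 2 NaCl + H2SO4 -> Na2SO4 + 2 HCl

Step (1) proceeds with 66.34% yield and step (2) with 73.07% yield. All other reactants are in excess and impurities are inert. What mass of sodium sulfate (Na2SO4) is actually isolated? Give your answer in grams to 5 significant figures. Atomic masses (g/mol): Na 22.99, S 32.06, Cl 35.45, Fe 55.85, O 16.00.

Pure FeCl3 = 518.15 × 0.6504 = 337.005 g.
M(FeCl3) = 55.85 + 3(35.45) = 162.20 g/mol.
M(Na2SO4) = 2(22.99) + 32.06 + 4(16.00) = 142.04 g/mol.
n(FeCl3) = 337.005 / 162.20 = 2.07771 mol.
Step 1 (FeCl3:NaCl = 1:3): theoretical n(NaCl) = 6.23313 mol; at 66.34% yield, n(NaCl) = 4.13506 mol.
Step 2 (NaCl:Na2SO4 = 2:1): theoretical n(Na2SO4) = 2.06753 mol, so theoretical mass = 2.06753 × 142.04 = 293.672 g.
At 73.07% yield, actual mass of Na2SO4 = 293.672 × 0.7307 = 214.586 g.

214.59 g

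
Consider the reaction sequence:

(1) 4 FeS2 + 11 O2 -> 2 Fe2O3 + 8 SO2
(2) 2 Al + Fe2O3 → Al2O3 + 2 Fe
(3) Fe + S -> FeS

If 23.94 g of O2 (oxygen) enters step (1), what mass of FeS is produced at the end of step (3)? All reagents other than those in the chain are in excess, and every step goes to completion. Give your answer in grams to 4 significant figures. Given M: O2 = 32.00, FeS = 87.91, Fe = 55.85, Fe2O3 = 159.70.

n(O2) = 23.94 / 32.00 = 0.74813 mol.
Reaction (1): O2→Fe2O3 ratio 11:2 ⇒ n(Fe2O3) = 0.13602 mol.
Reaction (2): Fe2O3→Fe ratio 1:2 ⇒ n(Fe) = 0.27205 mol.
Reaction (3): Fe→FeS ratio 1:1 ⇒ n(FeS) = 0.27205 mol.
Mass of FeS = 0.27205 × 87.91 = 23.916 g.

23.92 g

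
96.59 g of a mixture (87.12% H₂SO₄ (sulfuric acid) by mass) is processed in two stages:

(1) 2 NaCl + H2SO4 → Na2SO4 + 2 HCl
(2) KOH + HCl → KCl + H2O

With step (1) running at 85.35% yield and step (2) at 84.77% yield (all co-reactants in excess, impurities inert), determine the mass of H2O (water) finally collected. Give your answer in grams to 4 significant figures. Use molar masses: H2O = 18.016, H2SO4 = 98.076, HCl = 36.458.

Pure H2SO4 = 96.59 × 0.8712 = 84.149 g.
n(H2SO4) = 84.149 / 98.076 = 0.85800 mol.
Step 1 (H2SO4:HCl = 1:2): theoretical n(HCl) = 1.7160 mol; at 85.35% yield, n(HCl) = 1.4646 mol.
Step 2 (HCl:H2O = 1:1): theoretical n(H2O) = 1.4646 mol, so theoretical mass = 1.4646 × 18.016 = 26.386 g.
At 84.77% yield, actual mass of H2O = 26.386 × 0.8477 = 22.368 g.

22.37 g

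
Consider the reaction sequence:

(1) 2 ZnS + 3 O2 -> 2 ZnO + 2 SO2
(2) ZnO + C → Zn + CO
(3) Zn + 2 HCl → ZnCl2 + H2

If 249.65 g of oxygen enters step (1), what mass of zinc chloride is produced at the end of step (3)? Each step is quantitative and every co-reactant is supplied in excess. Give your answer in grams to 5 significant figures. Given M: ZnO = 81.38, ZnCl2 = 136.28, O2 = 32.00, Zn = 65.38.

708.80 g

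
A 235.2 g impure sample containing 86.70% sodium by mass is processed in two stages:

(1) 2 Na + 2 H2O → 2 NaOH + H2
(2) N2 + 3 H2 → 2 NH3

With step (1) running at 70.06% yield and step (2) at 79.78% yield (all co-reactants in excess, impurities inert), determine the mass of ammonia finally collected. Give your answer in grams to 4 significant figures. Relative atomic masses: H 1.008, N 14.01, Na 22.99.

28.15 g

Pure Na = 235.2 × 0.8670 = 203.92 g.
M(Na) = 22.99 g/mol.
M(NH3) = 14.01 + 3(1.008) = 17.034 g/mol.
n(Na) = 203.92 / 22.99 = 8.8699 mol.
Step 1 (Na:H2 = 2:1): theoretical n(H2) = 4.4349 mol; at 70.06% yield, n(H2) = 3.1071 mol.
Step 2 (H2:NH3 = 3:2): theoretical n(NH3) = 2.0714 mol, so theoretical mass = 2.0714 × 17.034 = 35.284 g.
At 79.78% yield, actual mass of NH3 = 35.284 × 0.7978 = 28.150 g.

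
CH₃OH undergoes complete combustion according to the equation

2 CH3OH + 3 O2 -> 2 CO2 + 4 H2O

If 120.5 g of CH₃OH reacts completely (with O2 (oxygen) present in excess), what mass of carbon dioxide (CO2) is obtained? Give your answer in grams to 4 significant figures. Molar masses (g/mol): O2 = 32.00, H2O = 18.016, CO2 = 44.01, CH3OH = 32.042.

165.5 g

n(CH3OH) = 120.50 g / 32.042 g/mol = 3.7607 mol.
From the equation the CH3OH:CO2 mole ratio is 2:2, so n(CO2) = 3.7607 × 2/2 = 3.7607 mol.
Mass of CO2 = 3.7607 mol × 44.01 g/mol = 165.51 g.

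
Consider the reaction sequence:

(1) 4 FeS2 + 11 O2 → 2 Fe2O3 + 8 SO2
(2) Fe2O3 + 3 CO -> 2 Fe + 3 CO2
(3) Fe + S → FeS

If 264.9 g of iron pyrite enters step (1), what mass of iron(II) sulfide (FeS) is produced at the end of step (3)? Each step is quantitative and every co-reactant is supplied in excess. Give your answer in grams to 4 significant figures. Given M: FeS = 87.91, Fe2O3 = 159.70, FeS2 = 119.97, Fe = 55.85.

194.1 g

n(FeS2) = 264.9 / 119.97 = 2.2081 mol.
Reaction (1): FeS2→Fe2O3 ratio 4:2 ⇒ n(Fe2O3) = 1.1040 mol.
Reaction (2): Fe2O3→Fe ratio 1:2 ⇒ n(Fe) = 2.2081 mol.
Reaction (3): Fe→FeS ratio 1:1 ⇒ n(FeS) = 2.2081 mol.
Mass of FeS = 2.2081 × 87.91 = 194.11 g.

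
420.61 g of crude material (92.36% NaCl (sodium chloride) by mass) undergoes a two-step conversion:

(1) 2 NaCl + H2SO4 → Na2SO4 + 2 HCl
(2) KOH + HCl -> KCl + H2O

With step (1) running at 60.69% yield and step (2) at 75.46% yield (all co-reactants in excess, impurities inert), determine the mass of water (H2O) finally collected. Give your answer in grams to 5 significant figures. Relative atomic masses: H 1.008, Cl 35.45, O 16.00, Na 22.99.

Pure NaCl = 420.61 × 0.9236 = 388.475 g.
M(NaCl) = 22.99 + 35.45 = 58.44 g/mol.
M(H2O) = 2(1.008) + 16.00 = 18.016 g/mol.
n(NaCl) = 388.475 / 58.44 = 6.64742 mol.
Step 1 (NaCl:HCl = 2:2): theoretical n(HCl) = 6.64742 mol; at 60.69% yield, n(HCl) = 4.03432 mol.
Step 2 (HCl:H2O = 1:1): theoretical n(H2O) = 4.03432 mol, so theoretical mass = 4.03432 × 18.016 = 72.6823 g.
At 75.46% yield, actual mass of H2O = 72.6823 × 0.7546 = 54.8461 g.

54.846 g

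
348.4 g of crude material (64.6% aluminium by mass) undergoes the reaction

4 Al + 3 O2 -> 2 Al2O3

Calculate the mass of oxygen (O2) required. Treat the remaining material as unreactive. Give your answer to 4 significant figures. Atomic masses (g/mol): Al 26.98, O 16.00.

Mass of pure Al = 348.4 g × 0.646 = 225.07 g.
M(Al) = 26.98 g/mol.
M(O2) = 2(16.00) = 32.00 g/mol.
n(Al) = 225.07 g / 26.98 g/mol = 8.3420 mol.
From the equation the Al:O2 mole ratio is 4:3, so n(O2) = 8.3420 × 3/4 = 6.2565 mol.
Mass of O2 = 6.2565 mol × 32.00 g/mol = 200.21 g.

200.2 g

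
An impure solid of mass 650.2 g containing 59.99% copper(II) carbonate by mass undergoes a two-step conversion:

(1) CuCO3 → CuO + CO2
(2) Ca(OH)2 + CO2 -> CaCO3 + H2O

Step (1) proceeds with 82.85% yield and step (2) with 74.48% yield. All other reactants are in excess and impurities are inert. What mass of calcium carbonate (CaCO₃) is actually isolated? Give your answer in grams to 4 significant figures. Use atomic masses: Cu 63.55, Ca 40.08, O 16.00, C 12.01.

Pure CuCO3 = 650.2 × 0.5999 = 390.05 g.
M(CuCO3) = 63.55 + 12.01 + 3(16.00) = 123.56 g/mol.
M(CaCO3) = 40.08 + 12.01 + 3(16.00) = 100.09 g/mol.
n(CuCO3) = 390.05 / 123.56 = 3.1568 mol.
Step 1 (CuCO3:CO2 = 1:1): theoretical n(CO2) = 3.1568 mol; at 82.85% yield, n(CO2) = 2.6154 mol.
Step 2 (CO2:CaCO3 = 1:1): theoretical n(CaCO3) = 2.6154 mol, so theoretical mass = 2.6154 × 100.09 = 261.78 g.
At 74.48% yield, actual mass of CaCO3 = 261.78 × 0.7448 = 194.97 g.

195.0 g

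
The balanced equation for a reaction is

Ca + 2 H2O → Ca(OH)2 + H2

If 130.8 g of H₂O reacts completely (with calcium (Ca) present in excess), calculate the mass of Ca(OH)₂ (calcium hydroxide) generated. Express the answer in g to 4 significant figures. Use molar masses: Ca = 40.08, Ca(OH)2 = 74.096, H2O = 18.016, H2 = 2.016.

n(H2O) = 130.80 g / 18.016 g/mol = 7.2602 mol.
From the equation the H2O:Ca(OH)2 mole ratio is 2:1, so n(Ca(OH)2) = 7.2602 × 1/2 = 3.6301 mol.
Mass of Ca(OH)2 = 3.6301 mol × 74.096 g/mol = 268.98 g.

269.0 g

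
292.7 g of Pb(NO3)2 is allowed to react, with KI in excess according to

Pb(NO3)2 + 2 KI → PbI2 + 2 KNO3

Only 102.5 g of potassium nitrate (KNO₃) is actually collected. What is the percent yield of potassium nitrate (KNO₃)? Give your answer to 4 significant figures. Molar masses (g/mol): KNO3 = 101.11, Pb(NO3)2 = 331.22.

n(Pb(NO3)2) = 292.70 g / 331.22 g/mol = 0.88370 mol.
From the equation the Pb(NO3)2:KNO3 mole ratio is 1:2, so n(KNO3) = 0.88370 × 2/1 = 1.7674 mol.
Mass of KNO3 = 1.7674 mol × 101.11 g/mol = 178.70 g.
This is the theoretical yield. Percent yield = 102.5 g / 178.70 g × 100% = 57.358%.

57.36 %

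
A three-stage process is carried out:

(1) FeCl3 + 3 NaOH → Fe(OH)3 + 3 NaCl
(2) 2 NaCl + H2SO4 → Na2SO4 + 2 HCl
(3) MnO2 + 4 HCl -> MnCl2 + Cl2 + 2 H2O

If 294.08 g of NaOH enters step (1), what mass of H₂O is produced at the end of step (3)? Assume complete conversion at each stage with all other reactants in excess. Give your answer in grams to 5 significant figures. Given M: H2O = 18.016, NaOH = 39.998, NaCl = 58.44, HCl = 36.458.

66.230 g

n(NaOH) = 294.08 / 39.998 = 7.35237 mol.
Reaction (1): NaOH→NaCl ratio 3:3 ⇒ n(NaCl) = 7.35237 mol.
Reaction (2): NaCl→HCl ratio 2:2 ⇒ n(HCl) = 7.35237 mol.
Reaction (3): HCl→H2O ratio 4:2 ⇒ n(H2O) = 3.67618 mol.
Mass of H2O = 3.67618 × 18.016 = 66.2301 g.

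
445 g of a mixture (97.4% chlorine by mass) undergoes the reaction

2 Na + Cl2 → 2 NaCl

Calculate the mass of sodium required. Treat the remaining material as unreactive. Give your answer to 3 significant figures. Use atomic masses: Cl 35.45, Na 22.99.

281 g

Mass of pure Cl2 = 445 g × 0.974 = 433.4 g.
M(Cl2) = 2(35.45) = 70.90 g/mol.
M(Na) = 22.99 g/mol.
n(Cl2) = 433.4 g / 70.90 g/mol = 6.113 mol.
From the equation the Cl2:Na mole ratio is 1:2, so n(Na) = 6.113 × 2/1 = 12.23 mol.
Mass of Na = 12.23 mol × 22.99 g/mol = 281.1 g.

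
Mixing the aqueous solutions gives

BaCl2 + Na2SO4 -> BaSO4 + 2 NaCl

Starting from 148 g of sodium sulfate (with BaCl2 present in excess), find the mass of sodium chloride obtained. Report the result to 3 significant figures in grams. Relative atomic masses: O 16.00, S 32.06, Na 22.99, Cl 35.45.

M(Na2SO4) = 2(22.99) + 32.06 + 4(16.00) = 142.04 g/mol.
M(NaCl) = 22.99 + 35.45 = 58.44 g/mol.
n(Na2SO4) = 148.0 g / 142.04 g/mol = 1.042 mol.
From the equation the Na2SO4:NaCl mole ratio is 1:2, so n(NaCl) = 1.042 × 2/1 = 2.084 mol.
Mass of NaCl = 2.084 mol × 58.44 g/mol = 121.8 g.

122 g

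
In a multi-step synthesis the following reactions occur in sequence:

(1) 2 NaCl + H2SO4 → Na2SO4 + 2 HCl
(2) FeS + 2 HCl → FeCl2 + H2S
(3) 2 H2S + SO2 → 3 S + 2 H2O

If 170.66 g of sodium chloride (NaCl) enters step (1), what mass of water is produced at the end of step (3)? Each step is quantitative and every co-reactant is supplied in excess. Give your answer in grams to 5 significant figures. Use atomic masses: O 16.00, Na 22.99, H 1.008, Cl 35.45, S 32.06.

M(NaCl) = 22.99 + 35.45 = 58.44 g/mol.
M(H2O) = 2(1.008) + 16.00 = 18.016 g/mol.
n(NaCl) = 170.66 / 58.44 = 2.92026 mol.
Reaction (1): NaCl→HCl ratio 2:2 ⇒ n(HCl) = 2.92026 mol.
Reaction (2): HCl→H2S ratio 2:1 ⇒ n(H2S) = 1.46013 mol.
Reaction (3): H2S→H2O ratio 2:2 ⇒ n(H2O) = 1.46013 mol.
Mass of H2O = 1.46013 × 18.016 = 26.3057 g.

26.306 g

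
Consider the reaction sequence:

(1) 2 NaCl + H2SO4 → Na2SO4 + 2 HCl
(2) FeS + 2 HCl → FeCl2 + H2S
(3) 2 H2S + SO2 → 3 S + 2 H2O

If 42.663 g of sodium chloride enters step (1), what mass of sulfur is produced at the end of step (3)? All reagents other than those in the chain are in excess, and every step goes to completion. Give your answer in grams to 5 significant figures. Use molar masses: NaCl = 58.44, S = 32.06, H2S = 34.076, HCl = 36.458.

n(NaCl) = 42.663 / 58.44 = 0.730031 mol.
Reaction (1): NaCl→HCl ratio 2:2 ⇒ n(HCl) = 0.730031 mol.
Reaction (2): HCl→H2S ratio 2:1 ⇒ n(H2S) = 0.365015 mol.
Reaction (3): H2S→S ratio 2:3 ⇒ n(S) = 0.547523 mol.
Mass of S = 0.547523 × 32.06 = 17.5536 g.

17.554 g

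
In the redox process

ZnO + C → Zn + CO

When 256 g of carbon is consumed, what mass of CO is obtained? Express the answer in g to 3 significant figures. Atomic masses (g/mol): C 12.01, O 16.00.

597 g

M(C) = 12.01 g/mol.
M(CO) = 12.01 + 16.00 = 28.01 g/mol.
n(C) = 256.0 g / 12.01 g/mol = 21.32 mol.
From the equation the C:CO mole ratio is 1:1, so n(CO) = 21.32 × 1/1 = 21.32 mol.
Mass of CO = 21.32 mol × 28.01 g/mol = 597.0 g.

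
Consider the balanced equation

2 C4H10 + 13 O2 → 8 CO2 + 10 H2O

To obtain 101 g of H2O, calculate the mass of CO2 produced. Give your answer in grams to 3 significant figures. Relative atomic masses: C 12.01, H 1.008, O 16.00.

M(H2O) = 2(1.008) + 16.00 = 18.016 g/mol.
M(CO2) = 12.01 + 2(16.00) = 44.01 g/mol.
n(H2O) = 101.0 g / 18.016 g/mol = 5.606 mol.
From the equation the H2O:CO2 mole ratio is 10:8, so n(CO2) = 5.606 × 8/10 = 4.485 mol.
Mass of CO2 = 4.485 mol × 44.01 g/mol = 197.4 g.

197 g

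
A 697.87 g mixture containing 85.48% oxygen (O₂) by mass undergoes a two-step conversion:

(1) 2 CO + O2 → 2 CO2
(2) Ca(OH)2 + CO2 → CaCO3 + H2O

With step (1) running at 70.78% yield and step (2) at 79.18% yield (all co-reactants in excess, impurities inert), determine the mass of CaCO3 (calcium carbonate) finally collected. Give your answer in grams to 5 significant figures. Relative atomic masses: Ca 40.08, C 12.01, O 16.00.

Pure O2 = 697.87 × 0.8548 = 596.539 g.
M(O2) = 2(16.00) = 32.00 g/mol.
M(CaCO3) = 40.08 + 12.01 + 3(16.00) = 100.09 g/mol.
n(O2) = 596.539 / 32.00 = 18.6419 mol.
Step 1 (O2:CO2 = 1:2): theoretical n(CO2) = 37.2837 mol; at 70.78% yield, n(CO2) = 26.3894 mol.
Step 2 (CO2:CaCO3 = 1:1): theoretical n(CaCO3) = 26.3894 mol, so theoretical mass = 26.3894 × 100.09 = 2641.32 g.
At 79.18% yield, actual mass of CaCO3 = 2641.32 × 0.7918 = 2091.39 g.

2091.4 g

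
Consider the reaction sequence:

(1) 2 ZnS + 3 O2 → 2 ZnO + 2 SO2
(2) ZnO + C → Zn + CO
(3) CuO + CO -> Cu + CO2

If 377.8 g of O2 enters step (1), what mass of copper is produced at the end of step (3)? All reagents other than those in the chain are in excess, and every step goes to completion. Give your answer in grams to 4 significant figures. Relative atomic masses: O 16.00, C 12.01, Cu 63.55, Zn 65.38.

M(O2) = 2(16.00) = 32.00 g/mol.
M(Cu) = 63.55 g/mol.
n(O2) = 377.8 / 32.00 = 11.806 mol.
Reaction (1): O2→ZnO ratio 3:2 ⇒ n(ZnO) = 7.8708 mol.
Reaction (2): ZnO→CO ratio 1:1 ⇒ n(CO) = 7.8708 mol.
Reaction (3): CO→Cu ratio 1:1 ⇒ n(Cu) = 7.8708 mol.
Mass of Cu = 7.8708 × 63.55 = 500.19 g.

500.2 g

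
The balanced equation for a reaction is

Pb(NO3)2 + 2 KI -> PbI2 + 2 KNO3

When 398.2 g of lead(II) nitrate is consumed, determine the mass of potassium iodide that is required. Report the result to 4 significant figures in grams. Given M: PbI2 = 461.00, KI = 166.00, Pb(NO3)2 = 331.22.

399.1 g

n(Pb(NO3)2) = 398.20 g / 331.22 g/mol = 1.2022 mol.
From the equation the Pb(NO3)2:KI mole ratio is 1:2, so n(KI) = 1.2022 × 2/1 = 2.4044 mol.
Mass of KI = 2.4044 mol × 166.00 g/mol = 399.14 g.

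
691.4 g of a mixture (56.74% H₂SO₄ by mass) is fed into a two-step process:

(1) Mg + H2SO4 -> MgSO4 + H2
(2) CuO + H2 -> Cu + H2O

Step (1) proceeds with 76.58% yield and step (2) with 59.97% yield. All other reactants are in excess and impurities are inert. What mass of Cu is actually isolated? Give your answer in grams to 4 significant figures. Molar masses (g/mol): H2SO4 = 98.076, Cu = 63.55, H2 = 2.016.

116.7 g

Pure H2SO4 = 691.4 × 0.5674 = 392.30 g.
n(H2SO4) = 392.30 / 98.076 = 4.0000 mol.
Step 1 (H2SO4:H2 = 1:1): theoretical n(H2) = 4.0000 mol; at 76.58% yield, n(H2) = 3.0632 mol.
Step 2 (H2:Cu = 1:1): theoretical n(Cu) = 3.0632 mol, so theoretical mass = 3.0632 × 63.55 = 194.66 g.
At 59.97% yield, actual mass of Cu = 194.66 × 0.5997 = 116.74 g.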